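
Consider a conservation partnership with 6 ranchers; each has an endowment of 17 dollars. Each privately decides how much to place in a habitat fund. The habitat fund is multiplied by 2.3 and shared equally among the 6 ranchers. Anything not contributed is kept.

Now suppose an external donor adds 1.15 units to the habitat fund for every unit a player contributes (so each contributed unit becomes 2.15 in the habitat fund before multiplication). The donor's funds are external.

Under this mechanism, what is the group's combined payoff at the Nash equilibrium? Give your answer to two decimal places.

The effective private return is 2.3 × 2.15 / 6 = 0.8242, which is still under 1, so the mechanism doesn't change anyone's dominant strategy: zero contribution.
Everyone keeps their endowment and the group total is 6 × 17 = 102.

102.00 dollars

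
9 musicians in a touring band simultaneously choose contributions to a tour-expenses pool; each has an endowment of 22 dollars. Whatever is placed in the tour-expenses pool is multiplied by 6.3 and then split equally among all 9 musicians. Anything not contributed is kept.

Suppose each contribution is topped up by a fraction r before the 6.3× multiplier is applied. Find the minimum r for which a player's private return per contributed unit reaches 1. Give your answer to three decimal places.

0.429

With matching at rate r, one contributed unit becomes (1 + r) in the tour-expenses pool and returns 6.3 × (1 + r) / 9 to the contributor.
Setting this equal to 1: 1 + r = 9/6.3 = 1.4286.
So the minimum matching rate is r = 1.4286 − 1 = 0.429.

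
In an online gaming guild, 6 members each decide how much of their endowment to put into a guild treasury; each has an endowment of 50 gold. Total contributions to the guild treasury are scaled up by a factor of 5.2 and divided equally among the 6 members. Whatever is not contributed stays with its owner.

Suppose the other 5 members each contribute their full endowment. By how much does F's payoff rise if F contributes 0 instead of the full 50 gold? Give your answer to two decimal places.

6.67 gold

Switching from a contribution of 50 to 0 lets F keep an extra 50 gold, but lowers the guild treasury by 50, which costs F their own share of that drop: 5.2/6 × 50 = 43.33.
Net gain = 50 − 43.33 = 6.67. The private return per contributed unit (0.8667) is below 1, so free-riding is indeed the best response regardless of what the others do.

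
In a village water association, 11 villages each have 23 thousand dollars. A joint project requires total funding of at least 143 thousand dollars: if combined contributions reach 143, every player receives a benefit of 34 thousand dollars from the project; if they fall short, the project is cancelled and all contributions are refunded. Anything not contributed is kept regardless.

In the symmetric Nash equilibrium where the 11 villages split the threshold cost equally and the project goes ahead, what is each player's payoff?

Equal share of the threshold: 143/11 = 13.
At this profile no one gains by cutting their contribution: any cut drops the total below 143, the project is cancelled, contributions are refunded, and the deviator ends with 23, which is less than 23 − 13 + 34 = 44. Contributing more than 13 just wastes the excess. So contributing exactly 13 is a best response.
Each player's payoff: 23 − 13 + 34 = 44.

44 thousand dollars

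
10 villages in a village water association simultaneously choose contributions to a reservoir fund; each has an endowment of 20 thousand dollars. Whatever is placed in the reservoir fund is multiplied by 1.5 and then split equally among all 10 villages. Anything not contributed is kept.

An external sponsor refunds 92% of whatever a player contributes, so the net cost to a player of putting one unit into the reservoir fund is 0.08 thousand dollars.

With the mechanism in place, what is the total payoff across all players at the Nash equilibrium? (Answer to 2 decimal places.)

Under the mechanism each unit contributed yields (1.5/10) / 0.08 = 1.8750 back to its contributor per unit of net cost, which exceeds 1, making full contribution the dominant choice for everyone.
So the Nash equilibrium is full contribution by all 10; the group earns 10 × (20 × 0.92 + 1.5 × 20) = 484.00.

484.00 thousand dollars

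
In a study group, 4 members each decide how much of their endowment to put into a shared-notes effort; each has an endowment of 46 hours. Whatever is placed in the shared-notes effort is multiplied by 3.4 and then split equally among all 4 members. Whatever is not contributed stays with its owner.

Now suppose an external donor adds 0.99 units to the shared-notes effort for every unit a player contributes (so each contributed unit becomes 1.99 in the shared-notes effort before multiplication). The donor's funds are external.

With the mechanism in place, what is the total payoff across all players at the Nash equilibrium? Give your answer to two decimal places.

1244.94 hours

With the mechanism, a contributed unit returns 3.4 × 1.99 / 4 = 1.6915 per unit of net cost to the contributor — now above 1 — so contributing fully is weakly dominant for every player.
At the Nash equilibrium everyone contributes 46. Group total payoff = 3.4 × 1.99 × 184 = 1244.94.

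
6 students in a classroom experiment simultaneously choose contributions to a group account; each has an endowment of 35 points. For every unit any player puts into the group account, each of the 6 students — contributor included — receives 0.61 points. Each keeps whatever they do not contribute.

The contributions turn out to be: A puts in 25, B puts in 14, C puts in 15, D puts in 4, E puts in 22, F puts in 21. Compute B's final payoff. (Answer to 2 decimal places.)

Total contributed: 25 + 14 + 15 + 4 + 22 + 21 = 101.
Each receives 0.61 × 101 = 61.61 from the group account.
B keeps 35 − 14 = 21, so B's payoff is 21 + 61.61 = 82.61.

82.61 points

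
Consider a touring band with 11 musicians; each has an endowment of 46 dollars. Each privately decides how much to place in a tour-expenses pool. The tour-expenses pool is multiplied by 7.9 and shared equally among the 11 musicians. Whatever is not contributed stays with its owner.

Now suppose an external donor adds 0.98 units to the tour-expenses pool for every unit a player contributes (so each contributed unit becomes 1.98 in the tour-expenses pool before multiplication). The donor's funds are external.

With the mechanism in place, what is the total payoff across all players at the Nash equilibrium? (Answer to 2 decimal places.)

The effective private return per unit is now 7.9 × 1.98 / 11 = 1.4220 > 1, so every player's dominant strategy flips to full contribution.
At the Nash equilibrium everyone contributes 46. Group total payoff = 7.9 × 1.98 × 506 = 7914.85.

7914.85 dollars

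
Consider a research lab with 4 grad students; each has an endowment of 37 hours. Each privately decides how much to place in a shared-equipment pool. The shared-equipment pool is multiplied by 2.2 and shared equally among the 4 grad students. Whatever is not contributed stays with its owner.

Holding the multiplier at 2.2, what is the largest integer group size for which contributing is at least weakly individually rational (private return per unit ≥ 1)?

Private return per unit is 2.2/(group size), which is ≥ 1 whenever the group size is ≤ 2.2.
The largest such integer is 2.

2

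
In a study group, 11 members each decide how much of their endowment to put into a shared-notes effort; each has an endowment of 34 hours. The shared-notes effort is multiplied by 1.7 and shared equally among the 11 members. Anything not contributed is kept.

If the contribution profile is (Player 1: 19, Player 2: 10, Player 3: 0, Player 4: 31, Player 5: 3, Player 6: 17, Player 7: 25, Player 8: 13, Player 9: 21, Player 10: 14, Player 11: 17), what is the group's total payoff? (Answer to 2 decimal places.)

493.00 hours

Total contributed: 19 + 10 + 0 + 31 + 3 + 17 + 25 + 13 + 21 + 14 + 17 = 170; total kept: 11 × 34 − 170 = 204.
The shared-notes effort pays out 1.7 × 170 = 289.00 in aggregate.
Group total = 204 + 289.00 = 493.00.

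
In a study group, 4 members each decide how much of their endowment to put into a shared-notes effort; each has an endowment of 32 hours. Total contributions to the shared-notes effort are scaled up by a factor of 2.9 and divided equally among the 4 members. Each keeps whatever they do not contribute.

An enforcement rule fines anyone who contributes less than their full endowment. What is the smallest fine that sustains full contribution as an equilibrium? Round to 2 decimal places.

8.80 hours

Given the others contribute fully, the best deviation is to contribute 0 (any partial contribution still incurs the fine and gives up units whose private return 0.7250 is below 1).
Deviating from 32 to 0 saves 32 hours but forfeits the deviator's share of the drop in the shared-notes effort: 2.9/4 × 32 = 23.20.
So the deviation gain is 32 − 23.20 = 8.80, and the fine must be at least 8.80 hours to wipe it out.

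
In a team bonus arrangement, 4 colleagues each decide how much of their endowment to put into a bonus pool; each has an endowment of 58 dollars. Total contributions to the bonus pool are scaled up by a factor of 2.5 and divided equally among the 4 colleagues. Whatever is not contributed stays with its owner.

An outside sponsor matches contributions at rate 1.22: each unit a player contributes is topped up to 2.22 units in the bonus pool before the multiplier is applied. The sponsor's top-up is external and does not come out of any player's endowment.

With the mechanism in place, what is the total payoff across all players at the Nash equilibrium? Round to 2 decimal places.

1287.60 dollars

Under the mechanism each unit contributed yields 2.5 × 2.22 / 4 = 1.3875 back to its contributor per unit of net cost, which exceeds 1, making full contribution the dominant choice for everyone.
So the Nash equilibrium is full contribution by all 4; the group earns 2.5 × 2.22 × 232 = 1287.60.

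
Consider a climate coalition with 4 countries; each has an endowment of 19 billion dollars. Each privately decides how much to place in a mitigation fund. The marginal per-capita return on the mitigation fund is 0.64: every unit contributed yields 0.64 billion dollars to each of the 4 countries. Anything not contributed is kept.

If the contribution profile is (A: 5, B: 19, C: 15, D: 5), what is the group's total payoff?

Total contributed: 5 + 19 + 15 + 5 = 44; total kept: 4 × 19 − 44 = 32.
The mitigation fund pays out 0.64 × 4 × 44 = 112.64 in aggregate.
Group total = 32 + 112.64 = 144.64.

144.64 billion dollars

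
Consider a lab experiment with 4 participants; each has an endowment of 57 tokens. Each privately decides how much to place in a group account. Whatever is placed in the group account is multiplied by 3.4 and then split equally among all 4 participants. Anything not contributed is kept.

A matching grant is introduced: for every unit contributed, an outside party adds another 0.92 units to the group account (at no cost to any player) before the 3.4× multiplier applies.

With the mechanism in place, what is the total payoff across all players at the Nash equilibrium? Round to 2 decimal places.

Under the mechanism each unit contributed yields 3.4 × 1.92 / 4 = 1.6320 back to its contributor per unit of net cost, which exceeds 1, making full contribution the dominant choice for everyone.
So the Nash equilibrium is full contribution by all 4; the group earns 3.4 × 1.92 × 228 = 1488.38.

1488.38 tokens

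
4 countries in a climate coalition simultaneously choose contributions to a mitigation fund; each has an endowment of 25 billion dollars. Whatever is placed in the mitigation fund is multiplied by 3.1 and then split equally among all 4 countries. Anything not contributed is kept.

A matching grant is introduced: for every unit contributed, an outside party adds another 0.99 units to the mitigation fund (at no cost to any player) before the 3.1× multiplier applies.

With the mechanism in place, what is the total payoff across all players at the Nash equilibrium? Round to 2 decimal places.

616.90 billion dollars

The effective private return per unit is now 3.1 × 1.99 / 4 = 1.5423 > 1, so every player's dominant strategy flips to full contribution.
At the Nash equilibrium everyone contributes 25. Group total payoff = 3.1 × 1.99 × 100 = 616.90.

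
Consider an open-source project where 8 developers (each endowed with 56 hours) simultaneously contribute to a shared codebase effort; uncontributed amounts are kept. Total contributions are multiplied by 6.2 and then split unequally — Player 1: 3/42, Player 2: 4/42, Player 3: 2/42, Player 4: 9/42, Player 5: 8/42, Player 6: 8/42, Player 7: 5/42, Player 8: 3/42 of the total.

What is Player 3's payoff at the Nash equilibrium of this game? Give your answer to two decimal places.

For player j, contributing a unit is worthwhile iff 6.2 × (j's share) ≥ 1, i.e. iff j's share is at least 0.1613.
Player 4, Player 5 and Player 6 clear that bar, contributing 56 each; the remaining 5 contribute 0. Total contributed: 168.
Player 3 keeps 56 and receives 6.2 × 168 × 2/42 = 49.60 from the shared codebase effort, for a payoff of 105.60.

105.60 hours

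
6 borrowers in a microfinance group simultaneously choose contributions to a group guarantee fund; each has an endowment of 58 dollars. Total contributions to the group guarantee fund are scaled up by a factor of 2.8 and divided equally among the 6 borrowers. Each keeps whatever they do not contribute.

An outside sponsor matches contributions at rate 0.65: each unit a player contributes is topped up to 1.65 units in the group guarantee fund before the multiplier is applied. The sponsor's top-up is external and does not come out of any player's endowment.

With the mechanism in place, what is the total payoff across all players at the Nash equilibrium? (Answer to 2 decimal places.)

348.00 dollars

The effective private return is 2.8 × 1.65 / 6 = 0.7700, which is still under 1, so the mechanism doesn't change anyone's dominant strategy: zero contribution.
At the Nash equilibrium no one contributes; group total payoff = 6 × 58 = 348.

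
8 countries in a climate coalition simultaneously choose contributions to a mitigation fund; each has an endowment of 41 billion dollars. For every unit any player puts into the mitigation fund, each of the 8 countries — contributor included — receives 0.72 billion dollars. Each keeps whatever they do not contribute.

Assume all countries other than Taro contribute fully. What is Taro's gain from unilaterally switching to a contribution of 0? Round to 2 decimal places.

11.48 billion dollars

Switching from a contribution of 41 to 0 lets Taro keep an extra 41 billion dollars, but lowers the mitigation fund by 41, which costs Taro their own share of that drop: 0.72 × 41 = 29.52.
Net gain = 41 − 29.52 = 11.48. The private return per contributed unit (0.72) is below 1, so free-riding is indeed the best response regardless of what the others do.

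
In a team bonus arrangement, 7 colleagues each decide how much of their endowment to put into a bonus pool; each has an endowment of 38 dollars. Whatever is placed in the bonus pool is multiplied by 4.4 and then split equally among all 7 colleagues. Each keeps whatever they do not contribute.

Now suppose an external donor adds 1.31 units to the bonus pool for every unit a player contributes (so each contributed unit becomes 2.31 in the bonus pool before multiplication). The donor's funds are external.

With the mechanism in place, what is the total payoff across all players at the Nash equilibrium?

Under the mechanism each unit contributed yields 4.4 × 2.31 / 7 = 1.4520 back to its contributor per unit of net cost, which exceeds 1, making full contribution the dominant choice for everyone.
So the Nash equilibrium is full contribution by all 7; the group earns 4.4 × 2.31 × 266 = 2703.62.

2703.62 dollars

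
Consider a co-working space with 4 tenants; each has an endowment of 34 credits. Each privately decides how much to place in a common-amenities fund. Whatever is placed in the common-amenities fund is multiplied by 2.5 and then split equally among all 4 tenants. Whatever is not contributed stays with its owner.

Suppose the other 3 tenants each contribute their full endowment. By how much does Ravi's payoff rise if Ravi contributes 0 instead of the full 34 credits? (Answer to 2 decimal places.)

12.75 credits

Switching from a contribution of 34 to 0 lets Ravi keep an extra 34 credits, but lowers the common-amenities fund by 34, which costs Ravi their own share of that drop: 2.5/4 × 34 = 21.25.
Net gain = 34 − 21.25 = 12.75. The private return per contributed unit (0.6250) is below 1, so free-riding is indeed the best response regardless of what the others do.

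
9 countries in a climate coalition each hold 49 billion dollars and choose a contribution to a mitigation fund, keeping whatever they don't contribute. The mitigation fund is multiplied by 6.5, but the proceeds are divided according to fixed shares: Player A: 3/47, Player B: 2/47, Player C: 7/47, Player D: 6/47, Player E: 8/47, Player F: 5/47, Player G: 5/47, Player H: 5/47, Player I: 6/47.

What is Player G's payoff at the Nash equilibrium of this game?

82.88 billion dollars

For player j, contributing a unit is worthwhile iff 6.5 × (j's share) ≥ 1, i.e. iff j's share is at least 0.1538.
The only share above 0.1538 is Player E's 8/47, contributing 49; the remaining 8 contribute 0. Total contributed: 49.
Player G keeps 49 and receives 6.5 × 49 × 5/47 = 33.88 from the mitigation fund, for a payoff of 82.88.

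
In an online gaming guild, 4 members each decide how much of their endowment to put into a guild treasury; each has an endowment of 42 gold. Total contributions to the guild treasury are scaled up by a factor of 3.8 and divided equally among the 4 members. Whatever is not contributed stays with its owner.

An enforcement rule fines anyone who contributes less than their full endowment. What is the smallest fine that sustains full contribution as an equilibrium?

2.10 gold

Given the others contribute fully, the best deviation is to contribute 0 (any partial contribution still incurs the fine and gives up units whose private return 0.9500 is below 1).
Deviating from 42 to 0 saves 42 gold but forfeits the deviator's share of the drop in the guild treasury: 3.8/4 × 42 = 39.90.
So the deviation gain is 42 − 39.90 = 2.10, and the fine must be at least 2.10 gold to wipe it out.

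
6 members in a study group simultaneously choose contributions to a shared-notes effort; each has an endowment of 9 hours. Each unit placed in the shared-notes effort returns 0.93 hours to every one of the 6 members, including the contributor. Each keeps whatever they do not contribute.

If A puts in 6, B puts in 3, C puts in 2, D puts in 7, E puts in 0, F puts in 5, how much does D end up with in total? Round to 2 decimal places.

23.39 hours

Total contributed: 6 + 3 + 2 + 7 + 0 + 5 = 23.
Each receives 0.93 × 23 = 21.39 from the shared-notes effort.
D keeps 9 − 7 = 2, so D's payoff is 2 + 21.39 = 23.39.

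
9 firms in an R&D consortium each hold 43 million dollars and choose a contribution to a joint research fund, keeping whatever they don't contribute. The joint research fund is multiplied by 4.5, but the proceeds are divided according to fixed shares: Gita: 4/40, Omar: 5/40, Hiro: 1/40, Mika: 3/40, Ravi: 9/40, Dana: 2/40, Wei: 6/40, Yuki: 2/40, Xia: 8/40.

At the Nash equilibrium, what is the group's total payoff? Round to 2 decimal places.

537.50 million dollars

For player j, contributing a unit is worthwhile iff 4.5 × (j's share) ≥ 1, i.e. iff j's share is at least 0.2222.
Ravi alone (share 9/40) is above the threshold, contributing 43; the remaining 8 contribute 0. Total contributed: 43.
The joint research fund pays out 4.5 × 43 = 193.50 in total (split across the unequal shares, but the aggregate is all that matters for the group sum).
The 8 free-riders keep 43 each, adding 344. Group total = 344 + 193.50 = 537.50.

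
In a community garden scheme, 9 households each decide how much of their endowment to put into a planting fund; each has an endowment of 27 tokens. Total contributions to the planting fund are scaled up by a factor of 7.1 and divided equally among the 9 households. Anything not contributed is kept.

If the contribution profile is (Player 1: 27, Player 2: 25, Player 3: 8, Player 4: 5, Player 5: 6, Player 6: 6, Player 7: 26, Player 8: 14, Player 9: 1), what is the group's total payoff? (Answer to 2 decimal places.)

Total contributed: 27 + 25 + 8 + 5 + 6 + 6 + 26 + 14 + 1 = 118; total kept: 9 × 27 − 118 = 125.
The planting fund pays out 7.1 × 118 = 837.80 in aggregate.
Group total = 125 + 837.80 = 962.80.

962.80 tokens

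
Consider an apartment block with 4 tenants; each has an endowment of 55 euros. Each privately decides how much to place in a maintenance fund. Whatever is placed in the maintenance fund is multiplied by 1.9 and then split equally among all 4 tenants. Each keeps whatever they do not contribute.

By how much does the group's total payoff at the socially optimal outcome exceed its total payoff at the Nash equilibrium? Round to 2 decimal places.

Each contributed unit returns 1.9/4 = 0.4750 to its contributor — below 1 — so contributing 0 is dominant for every player. At the Nash equilibrium everyone keeps their 55, and the group total is 4 × 55 = 220.
Each contributed unit returns 1.900 to the group as a whole (0.4750 to each of 4 players), which exceeds 1, so the social optimum is full contribution: group total = 1.900 × 220 = 418.00.
Efficiency loss = 418.00 − 220 = 198.00.

198.00 euros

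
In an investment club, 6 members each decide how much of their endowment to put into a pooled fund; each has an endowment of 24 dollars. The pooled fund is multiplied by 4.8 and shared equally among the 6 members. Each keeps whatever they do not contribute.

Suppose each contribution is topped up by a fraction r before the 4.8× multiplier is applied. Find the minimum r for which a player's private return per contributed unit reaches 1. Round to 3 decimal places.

0.250

With matching at rate r, one contributed unit becomes (1 + r) in the pooled fund and returns 4.8 × (1 + r) / 6 to the contributor.
Setting this equal to 1: 1 + r = 6/4.8 = 1.2500.
So the minimum matching rate is r = 1.2500 − 1 = 0.250.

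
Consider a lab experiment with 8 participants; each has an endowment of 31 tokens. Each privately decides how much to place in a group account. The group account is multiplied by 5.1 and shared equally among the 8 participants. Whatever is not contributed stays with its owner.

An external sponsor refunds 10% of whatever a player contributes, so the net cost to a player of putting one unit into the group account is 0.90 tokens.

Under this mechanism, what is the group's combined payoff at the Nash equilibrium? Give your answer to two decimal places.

248.00 tokens

With the mechanism, a contributed unit returns (5.1/8) / 0.90 = 0.7083 per unit of net cost — still below 1 — so contributing 0 remains dominant for every player.
Everyone keeps their endowment and the group total is 8 × 31 = 248.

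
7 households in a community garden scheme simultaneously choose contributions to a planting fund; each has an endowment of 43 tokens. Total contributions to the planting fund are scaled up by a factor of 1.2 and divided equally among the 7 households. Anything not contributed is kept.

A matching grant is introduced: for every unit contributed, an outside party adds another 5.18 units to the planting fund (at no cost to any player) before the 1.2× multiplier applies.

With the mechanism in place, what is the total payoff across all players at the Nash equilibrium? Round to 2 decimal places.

Under the mechanism each unit contributed yields 1.2 × 6.18 / 7 = 1.0594 back to its contributor per unit of net cost, which exceeds 1, making full contribution the dominant choice for everyone.
At the Nash equilibrium everyone contributes 43. Group total payoff = 1.2 × 6.18 × 301 = 2232.22.

2232.22 tokens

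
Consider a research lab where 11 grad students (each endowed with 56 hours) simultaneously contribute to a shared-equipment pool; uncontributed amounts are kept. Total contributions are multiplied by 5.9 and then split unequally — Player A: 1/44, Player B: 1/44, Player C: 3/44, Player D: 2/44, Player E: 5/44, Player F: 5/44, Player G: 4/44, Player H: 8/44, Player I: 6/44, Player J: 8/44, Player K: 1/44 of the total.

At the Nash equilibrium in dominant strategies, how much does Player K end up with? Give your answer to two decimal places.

71.02 hours

A player with share s gets back 5.9·s per unit contributed, so full contribution is dominant for anyone with s > 1/5.9 = 0.1695 and zero contribution is dominant for anyone below.
Player H and Player J are above the threshold, contributing 56 each; the remaining 9 contribute 0. Total contributed: 112.
Player K keeps 56 and receives 5.9 × 112 × 1/44 = 15.02 from the shared-equipment pool, for a payoff of 71.02.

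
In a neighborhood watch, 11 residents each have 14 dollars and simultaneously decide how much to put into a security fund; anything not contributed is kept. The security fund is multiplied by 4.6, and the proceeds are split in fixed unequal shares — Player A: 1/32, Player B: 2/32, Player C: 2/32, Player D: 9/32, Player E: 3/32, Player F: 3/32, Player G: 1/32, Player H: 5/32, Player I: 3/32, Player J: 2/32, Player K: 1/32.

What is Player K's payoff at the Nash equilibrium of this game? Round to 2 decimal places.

16.01 dollars

Each unit j contributes comes back to j as 4.6 × (j's share), so j prefers to contribute only if that share exceeds 1/4.6 = 0.2174; otherwise keeping the unit dominates.
Player D alone (share 9/32) is above the threshold, contributing 14; the remaining 10 contribute 0. Total contributed: 14.
Player K keeps 14 and receives 4.6 × 14 × 1/32 = 2.01 from the security fund, for a payoff of 16.01.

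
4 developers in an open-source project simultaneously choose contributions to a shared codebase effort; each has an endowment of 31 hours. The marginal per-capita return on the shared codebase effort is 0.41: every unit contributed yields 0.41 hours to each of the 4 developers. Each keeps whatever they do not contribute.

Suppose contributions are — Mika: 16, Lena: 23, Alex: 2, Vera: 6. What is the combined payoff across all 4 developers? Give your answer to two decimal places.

154.08 hours

Total contributed: 16 + 23 + 2 + 6 = 47; total kept: 4 × 31 − 47 = 77.
The shared codebase effort pays out 0.41 × 4 × 47 = 77.08 in aggregate.
Group total = 77 + 77.08 = 154.08.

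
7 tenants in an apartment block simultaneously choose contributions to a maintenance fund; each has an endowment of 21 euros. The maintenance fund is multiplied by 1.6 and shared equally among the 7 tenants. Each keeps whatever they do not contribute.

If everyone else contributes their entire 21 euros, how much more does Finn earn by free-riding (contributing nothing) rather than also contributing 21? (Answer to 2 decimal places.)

16.20 euros

Switching from a contribution of 21 to 0 lets Finn keep an extra 21 euros, but lowers the maintenance fund by 21, which costs Finn their own share of that drop: 1.6/7 × 21 = 4.80.
Net gain = 21 − 4.80 = 16.20. The private return per contributed unit (0.2286) is below 1, so free-riding is indeed the best response regardless of what the others do.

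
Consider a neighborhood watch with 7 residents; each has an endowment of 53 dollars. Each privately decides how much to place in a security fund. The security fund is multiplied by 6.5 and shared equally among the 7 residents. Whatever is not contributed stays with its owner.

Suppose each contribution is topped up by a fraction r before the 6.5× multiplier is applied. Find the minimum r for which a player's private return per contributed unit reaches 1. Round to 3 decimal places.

With matching at rate r, one contributed unit becomes (1 + r) in the security fund and returns 6.5 × (1 + r) / 7 to the contributor.
Setting this equal to 1: 1 + r = 7/6.5 = 1.0769.
So the minimum matching rate is r = 1.0769 − 1 = 0.077.

0.077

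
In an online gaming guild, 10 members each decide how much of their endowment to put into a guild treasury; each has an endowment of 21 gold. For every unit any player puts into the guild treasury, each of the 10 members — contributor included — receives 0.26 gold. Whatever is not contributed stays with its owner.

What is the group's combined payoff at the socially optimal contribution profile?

Each contributed unit returns 2.600 to the group as a whole (0.26 to each of 10 players), which exceeds 1, so the social optimum is full contribution: group total = 2.600 × 210 = 546.00.

546.00 gold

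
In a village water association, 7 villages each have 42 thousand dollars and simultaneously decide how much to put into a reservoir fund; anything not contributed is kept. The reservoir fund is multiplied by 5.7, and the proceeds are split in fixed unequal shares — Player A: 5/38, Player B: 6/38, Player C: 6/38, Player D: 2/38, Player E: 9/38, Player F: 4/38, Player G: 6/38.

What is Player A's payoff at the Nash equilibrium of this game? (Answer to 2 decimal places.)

Each unit j contributes comes back to j as 5.7 × (j's share), so j prefers to contribute only if that share exceeds 1/5.7 = 0.1754; otherwise keeping the unit dominates.
Player E alone (share 9/38) is above the threshold, contributing 42; the remaining 6 contribute 0. Total contributed: 42.
Player A keeps 42 and receives 5.7 × 42 × 5/38 = 31.50 from the reservoir fund, for a payoff of 73.50.

73.50 thousand dollars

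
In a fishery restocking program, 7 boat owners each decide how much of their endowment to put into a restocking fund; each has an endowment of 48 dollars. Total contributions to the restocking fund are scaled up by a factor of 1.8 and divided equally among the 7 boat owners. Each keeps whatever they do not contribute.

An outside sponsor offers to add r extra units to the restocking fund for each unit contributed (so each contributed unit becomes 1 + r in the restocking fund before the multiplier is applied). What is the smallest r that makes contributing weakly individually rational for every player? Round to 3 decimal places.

2.889

With matching at rate r, one contributed unit becomes (1 + r) in the restocking fund and returns 1.8 × (1 + r) / 7 to the contributor.
Setting this equal to 1: 1 + r = 7/1.8 = 3.8889.
So the minimum matching rate is r = 3.8889 − 1 = 2.889.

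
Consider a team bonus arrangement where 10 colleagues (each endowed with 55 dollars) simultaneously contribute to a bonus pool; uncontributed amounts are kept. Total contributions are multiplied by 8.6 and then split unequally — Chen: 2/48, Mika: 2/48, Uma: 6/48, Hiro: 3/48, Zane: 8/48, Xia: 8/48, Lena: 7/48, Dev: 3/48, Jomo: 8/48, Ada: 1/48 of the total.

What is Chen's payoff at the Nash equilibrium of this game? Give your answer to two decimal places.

Each unit j contributes comes back to j as 8.6 × (j's share), so j prefers to contribute only if that share exceeds 1/8.6 = 0.1163; otherwise keeping the unit dominates.
Uma, Zane, Xia, Lena and Jomo are above the threshold, contributing 55 each; the remaining 5 contribute 0. Total contributed: 275.
Chen keeps 55 and receives 8.6 × 275 × 2/48 = 98.54 from the bonus pool, for a payoff of 153.54.

153.54 dollars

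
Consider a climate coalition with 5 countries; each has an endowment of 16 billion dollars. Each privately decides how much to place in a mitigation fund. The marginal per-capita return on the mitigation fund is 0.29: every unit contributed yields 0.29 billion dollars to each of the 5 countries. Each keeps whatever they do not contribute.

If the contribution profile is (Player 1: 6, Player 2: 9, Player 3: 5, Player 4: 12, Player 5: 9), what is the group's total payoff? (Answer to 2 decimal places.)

98.45 billion dollars

Total contributed: 6 + 9 + 5 + 12 + 9 = 41; total kept: 5 × 16 − 41 = 39.
The mitigation fund pays out 0.29 × 5 × 41 = 59.45 in aggregate.
Group total = 39 + 59.45 = 98.45.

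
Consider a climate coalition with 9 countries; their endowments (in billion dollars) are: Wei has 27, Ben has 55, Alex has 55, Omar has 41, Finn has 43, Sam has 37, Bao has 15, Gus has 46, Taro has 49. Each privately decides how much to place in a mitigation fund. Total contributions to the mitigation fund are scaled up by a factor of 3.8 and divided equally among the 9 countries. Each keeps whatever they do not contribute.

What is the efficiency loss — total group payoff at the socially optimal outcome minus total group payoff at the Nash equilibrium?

The private return per contributed unit is 3.8/9 = 0.4222 < 1 for every player regardless of endowment, so the Nash equilibrium is zero contribution and the group total is Σ E_j = 27 + 55 + 55 + 41 + 43 + 37 + 15 + 46 + 49 = 368.
Each contributed unit returns 3.800 to the group, so the social optimum is full contribution by everyone: group total = 3.800 × 368 = 1398.40.
Efficiency loss = (3.800 − 1) × 368 = 1030.40.

1030.40 billion dollars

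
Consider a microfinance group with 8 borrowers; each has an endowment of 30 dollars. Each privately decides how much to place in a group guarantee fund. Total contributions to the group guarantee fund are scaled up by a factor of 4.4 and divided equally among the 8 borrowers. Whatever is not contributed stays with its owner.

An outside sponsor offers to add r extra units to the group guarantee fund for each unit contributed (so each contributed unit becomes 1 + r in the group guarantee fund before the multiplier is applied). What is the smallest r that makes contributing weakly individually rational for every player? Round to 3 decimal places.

With matching at rate r, one contributed unit becomes (1 + r) in the group guarantee fund and returns 4.4 × (1 + r) / 8 to the contributor.
Setting this equal to 1: 1 + r = 8/4.4 = 1.8182.
So the minimum matching rate is r = 1.8182 − 1 = 0.818.

0.818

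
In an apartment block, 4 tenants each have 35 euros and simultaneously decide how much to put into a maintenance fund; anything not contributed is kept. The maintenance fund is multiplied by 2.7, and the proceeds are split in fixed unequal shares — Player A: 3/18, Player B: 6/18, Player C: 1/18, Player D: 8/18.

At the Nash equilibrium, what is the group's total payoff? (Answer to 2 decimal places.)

Each unit j contributes comes back to j as 2.7 × (j's share), so j prefers to contribute only if that share exceeds 1/2.7 = 0.3704; otherwise keeping the unit dominates.
Only Player D (8/18) clears that bar, contributing 35; the remaining 3 contribute 0. Total contributed: 35.
The maintenance fund pays out 2.7 × 35 = 94.50 in total (split across the unequal shares, but the aggregate is all that matters for the group sum).
The 3 free-riders keep 35 each, adding 105. Group total = 105 + 94.50 = 199.50.

199.50 euros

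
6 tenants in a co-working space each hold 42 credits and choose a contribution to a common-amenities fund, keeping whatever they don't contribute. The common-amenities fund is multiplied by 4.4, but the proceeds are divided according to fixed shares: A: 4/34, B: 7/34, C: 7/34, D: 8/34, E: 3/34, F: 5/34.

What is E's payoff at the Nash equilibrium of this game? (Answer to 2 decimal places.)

Each unit j contributes comes back to j as 4.4 × (j's share), so j prefers to contribute only if that share exceeds 1/4.4 = 0.2273; otherwise keeping the unit dominates.
The only share above 0.2273 is D's 8/34, contributing 42; the remaining 5 contribute 0. Total contributed: 42.
E keeps 42 and receives 4.4 × 42 × 3/34 = 16.31 from the common-amenities fund, for a payoff of 58.31.

58.31 credits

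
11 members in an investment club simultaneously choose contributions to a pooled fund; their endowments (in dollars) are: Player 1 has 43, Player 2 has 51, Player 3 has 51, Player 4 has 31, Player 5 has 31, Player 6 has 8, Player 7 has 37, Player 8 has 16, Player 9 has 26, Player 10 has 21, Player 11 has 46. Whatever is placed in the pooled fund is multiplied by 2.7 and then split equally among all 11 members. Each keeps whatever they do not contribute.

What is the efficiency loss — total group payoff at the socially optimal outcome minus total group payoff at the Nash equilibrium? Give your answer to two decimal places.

The private return per contributed unit is 2.7/11 = 0.2455 < 1 for every player regardless of endowment, so the Nash equilibrium is zero contribution and the group total is Σ E_j = 43 + 51 + 51 + 31 + 31 + 8 + 37 + 16 + 26 + 21 + 46 = 361.
Each contributed unit returns 2.700 to the group, so the social optimum is full contribution by everyone: group total = 2.700 × 361 = 974.70.
Efficiency loss = (2.700 − 1) × 361 = 613.70.

613.70 dollars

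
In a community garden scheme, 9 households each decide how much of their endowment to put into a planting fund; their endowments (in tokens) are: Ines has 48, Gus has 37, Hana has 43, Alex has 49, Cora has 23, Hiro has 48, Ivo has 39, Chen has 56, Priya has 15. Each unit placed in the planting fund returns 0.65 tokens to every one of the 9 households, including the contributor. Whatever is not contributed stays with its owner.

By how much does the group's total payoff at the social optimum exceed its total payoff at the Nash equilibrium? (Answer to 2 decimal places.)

The private return per contributed unit is 0.65 < 1 for everyone, so the Nash equilibrium is zero contribution and the group total is Σ E_j = 48 + 37 + 43 + 49 + 23 + 48 + 39 + 56 + 15 = 358.
Each contributed unit returns 5.850 to the group, so the social optimum is full contribution by everyone: group total = 5.850 × 358 = 2094.30.
Efficiency loss = (5.850 − 1) × 358 = 1736.30.

1736.30 tokens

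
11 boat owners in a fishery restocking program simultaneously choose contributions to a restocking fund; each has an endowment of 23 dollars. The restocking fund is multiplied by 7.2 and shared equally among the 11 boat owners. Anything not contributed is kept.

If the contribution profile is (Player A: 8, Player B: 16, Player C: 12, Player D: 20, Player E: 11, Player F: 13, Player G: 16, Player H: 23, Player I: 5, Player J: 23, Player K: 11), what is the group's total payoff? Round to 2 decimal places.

Total contributed: 8 + 16 + 12 + 20 + 11 + 13 + 16 + 23 + 5 + 23 + 11 = 158; total kept: 11 × 23 − 158 = 95.
The restocking fund pays out 7.2 × 158 = 1137.60 in aggregate.
Group total = 95 + 1137.60 = 1232.60.

1232.60 dollars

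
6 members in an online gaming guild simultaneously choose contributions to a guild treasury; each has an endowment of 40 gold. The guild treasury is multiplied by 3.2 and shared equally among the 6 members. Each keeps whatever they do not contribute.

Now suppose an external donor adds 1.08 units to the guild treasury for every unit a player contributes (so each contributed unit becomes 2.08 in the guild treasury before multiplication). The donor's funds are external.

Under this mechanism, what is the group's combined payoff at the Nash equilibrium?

With the mechanism, a contributed unit returns 3.2 × 2.08 / 6 = 1.1093 per unit of net cost to the contributor — now above 1 — so contributing fully is weakly dominant for every player.
So the Nash equilibrium is full contribution by all 6; the group earns 3.2 × 2.08 × 240 = 1597.44.

1597.44 gold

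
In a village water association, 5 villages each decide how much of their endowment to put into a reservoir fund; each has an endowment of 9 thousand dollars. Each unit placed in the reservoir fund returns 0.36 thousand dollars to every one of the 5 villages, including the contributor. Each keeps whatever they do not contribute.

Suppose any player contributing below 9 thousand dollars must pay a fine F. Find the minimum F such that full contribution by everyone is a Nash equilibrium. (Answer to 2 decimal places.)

5.76 thousand dollars

Given the others contribute fully, the best deviation is to contribute 0 (any partial contribution still incurs the fine and gives up units whose private return 0.36 is below 1).
Deviating from 9 to 0 saves 9 thousand dollars but forfeits the deviator's share of the drop in the reservoir fund: 0.36 × 9 = 3.24.
So the deviation gain is 9 − 3.24 = 5.76, and the fine must be at least 5.76 thousand dollars to wipe it out.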